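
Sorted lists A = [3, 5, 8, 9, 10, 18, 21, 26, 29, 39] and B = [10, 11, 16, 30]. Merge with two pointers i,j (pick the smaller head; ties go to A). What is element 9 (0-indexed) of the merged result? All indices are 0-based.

[i=0,j=0] A[i]=3<=B[j]=10 take 3 → i++
[i=1,j=0] A[i]=5<=B[j]=10 take 5 → i++
[i=2,j=0] A[i]=8<=B[j]=10 take 8 → i++
[i=3,j=0] A[i]=9<=B[j]=10 take 9 → i++
[i=4,j=0] A[i]=10<=B[j]=10 take 10 → i++
[i=5,j=0] A[i]=18>B[j]=10 take 10 → j++
[i=5,j=1] A[i]=18>B[j]=11 take 11 → j++
[i=5,j=2] A[i]=18>B[j]=16 take 16 → j++
[i=5,j=3] A[i]=18<=B[j]=30 take 18 → i++
[i=6,j=3] A[i]=21<=B[j]=30 take 21 → i++
[i=7,j=3] A[i]=26<=B[j]=30 take 26 → i++
[i=8,j=3] A[i]=29<=B[j]=30 take 29 → i++
[i=9,j=3] A[i]=39>B[j]=30 take 30 → j++
[i=9,j=4] B done, take A[i]=39 → i++

merged[9] = 21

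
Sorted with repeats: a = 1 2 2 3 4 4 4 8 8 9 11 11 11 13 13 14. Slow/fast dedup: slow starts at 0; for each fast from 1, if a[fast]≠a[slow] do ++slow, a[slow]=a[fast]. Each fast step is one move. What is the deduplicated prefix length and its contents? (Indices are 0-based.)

slow=0 fast=1: a[fast]=2≠a[slow]=1 write a[1]=2, slow++,fast++
slow=1 fast=2: a[fast]=2=a[slow] dup, fast++
slow=1 fast=3: a[fast]=3≠a[slow]=2 write a[2]=3, slow++,fast++
slow=2 fast=4: a[fast]=4≠a[slow]=3 write a[3]=4, slow++,fast++
slow=3 fast=5: a[fast]=4=a[slow] dup, fast++
slow=3 fast=6: a[fast]=4=a[slow] dup, fast++
slow=3 fast=7: a[fast]=8≠a[slow]=4 write a[4]=8, slow++,fast++
slow=4 fast=8: a[fast]=8=a[slow] dup, fast++
slow=4 fast=9: a[fast]=9≠a[slow]=8 write a[5]=9, slow++,fast++
slow=5 fast=10: a[fast]=11≠a[slow]=9 write a[6]=11, slow++,fast++
slow=6 fast=11: a[fast]=11=a[slow] dup, fast++
slow=6 fast=12: a[fast]=11=a[slow] dup, fast++
slow=6 fast=13: a[fast]=13≠a[slow]=11 write a[7]=13, slow++,fast++
slow=7 fast=14: a[fast]=13=a[slow] dup, fast++
slow=7 fast=15: a[fast]=14≠a[slow]=13 write a[8]=14, slow++,fast++

length 9; prefix = [1, 2, 3, 4, 8, 9, 11, 13, 14]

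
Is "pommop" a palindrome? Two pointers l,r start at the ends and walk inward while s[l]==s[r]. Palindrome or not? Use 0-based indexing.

[0,5] 'p'=='p' → l++,r--
[1,4] 'o'=='o' → l++,r--
[2,3] 'm'=='m' → l++,r--

palindrome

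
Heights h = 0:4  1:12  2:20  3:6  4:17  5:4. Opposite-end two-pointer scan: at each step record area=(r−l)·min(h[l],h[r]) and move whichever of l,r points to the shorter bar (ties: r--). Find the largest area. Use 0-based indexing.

l=0 r=5: min(4,4)*5=20 best=20 *, r--
l=0 r=4: min(4,17)*4=16 best=20, l++
l=1 r=4: min(12,17)*3=36 best=36 *, l++
l=2 r=4: min(20,17)*2=34 best=36, r--
l=2 r=3: min(20,6)*1=6 best=36, r--

max area = 36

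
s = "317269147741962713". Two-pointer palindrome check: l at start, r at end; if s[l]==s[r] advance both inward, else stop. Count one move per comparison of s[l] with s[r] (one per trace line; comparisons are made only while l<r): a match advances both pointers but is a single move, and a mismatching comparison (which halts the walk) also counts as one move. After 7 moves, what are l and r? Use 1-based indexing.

[1,18] '3'=='3' → l++,r--
[2,17] '1'=='1' → l++,r--
[3,16] '7'=='7' → l++,r--
[4,15] '2'=='2' → l++,r--
[5,14] '6'=='6' → l++,r--
[6,13] '9'=='9' → l++,r--
[7,12] '1'=='1' → l++,r--

l=8, r=11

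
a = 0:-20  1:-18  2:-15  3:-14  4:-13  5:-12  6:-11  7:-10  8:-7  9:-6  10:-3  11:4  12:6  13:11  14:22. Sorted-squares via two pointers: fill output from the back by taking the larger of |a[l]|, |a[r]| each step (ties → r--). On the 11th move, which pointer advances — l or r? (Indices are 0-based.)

l

[0,14] |-20|<=|22| out[14]=484 → r--
[0,13] |-20|>|11| out[13]=400 → l++
[1,13] |-18|>|11| out[12]=324 → l++
[2,13] |-15|>|11| out[11]=225 → l++
[3,13] |-14|>|11| out[10]=196 → l++
[4,13] |-13|>|11| out[9]=169 → l++
[5,13] |-12|>|11| out[8]=144 → l++
[6,13] |-11|<=|11| out[7]=121 → r--
[6,12] |-11|>|6| out[6]=121 → l++
[7,12] |-10|>|6| out[5]=100 → l++
[8,12] |-7|>|6| out[4]=49 → l++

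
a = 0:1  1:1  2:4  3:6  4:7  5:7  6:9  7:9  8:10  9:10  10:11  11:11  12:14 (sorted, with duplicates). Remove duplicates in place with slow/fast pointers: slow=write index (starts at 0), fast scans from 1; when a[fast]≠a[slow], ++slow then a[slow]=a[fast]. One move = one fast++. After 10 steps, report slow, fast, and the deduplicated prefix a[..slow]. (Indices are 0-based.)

slow=6, fast=11, prefix=[1, 4, 6, 7, 9, 10, 11]

(s=0,f=1) a[fast]=1=a[slow] dup → fast++
(s=0,f=2) a[fast]=4≠a[slow]=1 write a[1]=4 → slow++,fast++
(s=1,f=3) a[fast]=6≠a[slow]=4 write a[2]=6 → slow++,fast++
(s=2,f=4) a[fast]=7≠a[slow]=6 write a[3]=7 → slow++,fast++
(s=3,f=5) a[fast]=7=a[slow] dup → fast++
(s=3,f=6) a[fast]=9≠a[slow]=7 write a[4]=9 → slow++,fast++
(s=4,f=7) a[fast]=9=a[slow] dup → fast++
(s=4,f=8) a[fast]=10≠a[slow]=9 write a[5]=10 → slow++,fast++
(s=5,f=9) a[fast]=10=a[slow] dup → fast++
(s=5,f=10) a[fast]=11≠a[slow]=10 write a[6]=11 → slow++,fast++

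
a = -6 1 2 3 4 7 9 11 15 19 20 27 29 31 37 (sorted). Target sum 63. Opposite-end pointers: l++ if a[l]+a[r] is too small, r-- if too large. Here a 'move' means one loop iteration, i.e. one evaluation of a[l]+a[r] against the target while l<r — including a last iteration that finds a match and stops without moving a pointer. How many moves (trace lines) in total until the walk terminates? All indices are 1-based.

[1,15] -6+37=31 <63 → l++
[2,15] 1+37=38 <63 → l++
[3,15] 2+37=39 <63 → l++
[4,15] 3+37=40 <63 → l++
[5,15] 4+37=41 <63 → l++
[6,15] 7+37=44 <63 → l++
[7,15] 9+37=46 <63 → l++
[8,15] 11+37=48 <63 → l++
[9,15] 15+37=52 <63 → l++
[10,15] 19+37=56 <63 → l++
[11,15] 20+37=57 <63 → l++
[12,15] 27+37=64 >63 → r--
[12,14] 27+31=58 <63 → l++
[13,14] 29+31=60 <63 → l++

14 moves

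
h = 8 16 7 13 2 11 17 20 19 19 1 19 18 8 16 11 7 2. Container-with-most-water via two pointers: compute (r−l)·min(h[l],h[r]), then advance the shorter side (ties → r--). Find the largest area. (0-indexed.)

l=0 r=17: min(8,2)*17=34 best=34 *, r--
l=0 r=16: min(8,7)*16=112 best=112 *, r--
l=0 r=15: min(8,11)*15=120 best=120 *, l++
l=1 r=15: min(16,11)*14=154 best=154 *, r--
l=1 r=14: min(16,16)*13=208 best=208 *, r--
l=1 r=13: min(16,8)*12=96 best=208, r--
l=1 r=12: min(16,18)*11=176 best=208, l++
l=2 r=12: min(7,18)*10=70 best=208, l++
l=3 r=12: min(13,18)*9=117 best=208, l++
l=4 r=12: min(2,18)*8=16 best=208, l++
l=5 r=12: min(11,18)*7=77 best=208, l++
l=6 r=12: min(17,18)*6=102 best=208, l++
l=7 r=12: min(20,18)*5=90 best=208, r--
l=7 r=11: min(20,19)*4=76 best=208, r--
l=7 r=10: min(20,1)*3=3 best=208, r--
l=7 r=9: min(20,19)*2=38 best=208, r--
l=7 r=8: min(20,19)*1=19 best=208, r--

max area = 208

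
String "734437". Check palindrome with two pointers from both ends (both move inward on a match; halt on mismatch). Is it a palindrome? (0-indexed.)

l=0 r=5: '7'=='7', l++,r--
l=1 r=4: '3'=='3', l++,r--
l=2 r=3: '4'=='4', l++,r--

palindrome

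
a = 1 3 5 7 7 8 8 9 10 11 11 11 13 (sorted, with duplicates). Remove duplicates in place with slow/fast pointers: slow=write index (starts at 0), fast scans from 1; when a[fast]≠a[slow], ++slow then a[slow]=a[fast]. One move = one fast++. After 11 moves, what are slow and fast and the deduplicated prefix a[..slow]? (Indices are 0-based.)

(s=0,f=1) a[fast]=3≠a[slow]=1 write a[1]=3 → slow++,fast++
(s=1,f=2) a[fast]=5≠a[slow]=3 write a[2]=5 → slow++,fast++
(s=2,f=3) a[fast]=7≠a[slow]=5 write a[3]=7 → slow++,fast++
(s=3,f=4) a[fast]=7=a[slow] dup → fast++
(s=3,f=5) a[fast]=8≠a[slow]=7 write a[4]=8 → slow++,fast++
(s=4,f=6) a[fast]=8=a[slow] dup → fast++
(s=4,f=7) a[fast]=9≠a[slow]=8 write a[5]=9 → slow++,fast++
(s=5,f=8) a[fast]=10≠a[slow]=9 write a[6]=10 → slow++,fast++
(s=6,f=9) a[fast]=11≠a[slow]=10 write a[7]=11 → slow++,fast++
(s=7,f=10) a[fast]=11=a[slow] dup → fast++
(s=7,f=11) a[fast]=11=a[slow] dup → fast++

slow=7, fast=12, prefix=[1, 3, 5, 7, 8, 9, 10, 11]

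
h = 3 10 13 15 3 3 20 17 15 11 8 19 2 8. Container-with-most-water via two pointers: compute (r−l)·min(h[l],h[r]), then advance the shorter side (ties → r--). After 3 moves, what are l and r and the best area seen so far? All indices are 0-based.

l=1, r=11, best area=96

[0,13] min(3,8)*13=39 best=39 * → l++
[1,13] min(10,8)*12=96 best=96 * → r--
[1,12] min(10,2)*11=22 best=96 → r--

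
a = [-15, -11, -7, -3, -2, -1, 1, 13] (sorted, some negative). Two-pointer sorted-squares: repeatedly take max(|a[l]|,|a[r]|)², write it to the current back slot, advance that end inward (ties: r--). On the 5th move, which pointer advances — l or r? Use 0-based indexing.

[0,7] |-15|>|13| out[7]=225 → l++
[1,7] |-11|<=|13| out[6]=169 → r--
[1,6] |-11|>|1| out[5]=121 → l++
[2,6] |-7|>|1| out[4]=49 → l++
[3,6] |-3|>|1| out[3]=9 → l++

l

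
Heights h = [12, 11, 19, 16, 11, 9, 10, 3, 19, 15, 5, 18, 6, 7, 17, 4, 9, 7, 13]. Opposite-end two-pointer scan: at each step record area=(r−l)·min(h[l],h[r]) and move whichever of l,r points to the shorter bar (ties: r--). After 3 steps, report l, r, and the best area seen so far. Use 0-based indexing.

l=2, r=17, best area=216

l=0 r=18: min(12,13)*18=216 best=216 *, l++
l=1 r=18: min(11,13)*17=187 best=216, l++
l=2 r=18: min(19,13)*16=208 best=216, r--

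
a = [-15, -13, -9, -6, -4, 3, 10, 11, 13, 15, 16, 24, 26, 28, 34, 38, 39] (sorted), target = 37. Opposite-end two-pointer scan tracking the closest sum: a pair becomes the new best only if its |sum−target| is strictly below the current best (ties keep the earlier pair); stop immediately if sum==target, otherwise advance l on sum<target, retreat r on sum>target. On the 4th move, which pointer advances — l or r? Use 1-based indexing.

[1,17] -15+39=24 d=13 * → l++
[2,17] -13+39=26 d=11 * → l++
[3,17] -9+39=30 d=7 * → l++
[4,17] -6+39=33 d=4 * → l++

l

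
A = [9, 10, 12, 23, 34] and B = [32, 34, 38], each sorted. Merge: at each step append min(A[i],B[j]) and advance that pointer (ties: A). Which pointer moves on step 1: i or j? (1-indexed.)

[i=1,j=1] A[i]=9<=B[j]=32 take 9 → i++

i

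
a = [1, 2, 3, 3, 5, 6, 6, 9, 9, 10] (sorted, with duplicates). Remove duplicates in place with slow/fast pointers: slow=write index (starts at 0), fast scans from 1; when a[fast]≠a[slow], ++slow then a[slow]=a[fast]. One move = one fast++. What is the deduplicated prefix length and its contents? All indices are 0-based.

length 7; prefix = [1, 2, 3, 5, 6, 9, 10]

slow=0 fast=1: a[fast]=2≠a[slow]=1 write a[1]=2, slow++,fast++
slow=1 fast=2: a[fast]=3≠a[slow]=2 write a[2]=3, slow++,fast++
slow=2 fast=3: a[fast]=3=a[slow] dup, fast++
slow=2 fast=4: a[fast]=5≠a[slow]=3 write a[3]=5, slow++,fast++
slow=3 fast=5: a[fast]=6≠a[slow]=5 write a[4]=6, slow++,fast++
slow=4 fast=6: a[fast]=6=a[slow] dup, fast++
slow=4 fast=7: a[fast]=9≠a[slow]=6 write a[5]=9, slow++,fast++
slow=5 fast=8: a[fast]=9=a[slow] dup, fast++
slow=5 fast=9: a[fast]=10≠a[slow]=9 write a[6]=10, slow++,fast++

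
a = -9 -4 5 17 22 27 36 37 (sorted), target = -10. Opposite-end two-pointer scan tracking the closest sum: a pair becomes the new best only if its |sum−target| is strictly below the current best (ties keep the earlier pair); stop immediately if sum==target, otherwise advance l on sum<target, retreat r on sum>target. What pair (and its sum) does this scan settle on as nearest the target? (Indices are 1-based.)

pair (-9, -4) with sum -13 (|Δ|=3)

l=1 r=8: -9+37=28 d=38 *, r--
l=1 r=7: -9+36=27 d=37 *, r--
l=1 r=6: -9+27=18 d=28 *, r--
l=1 r=5: -9+22=13 d=23 *, r--
l=1 r=4: -9+17=8 d=18 *, r--
l=1 r=3: -9+5=-4 d=6 *, r--
l=1 r=2: -9+-4=-13 d=3 *, l++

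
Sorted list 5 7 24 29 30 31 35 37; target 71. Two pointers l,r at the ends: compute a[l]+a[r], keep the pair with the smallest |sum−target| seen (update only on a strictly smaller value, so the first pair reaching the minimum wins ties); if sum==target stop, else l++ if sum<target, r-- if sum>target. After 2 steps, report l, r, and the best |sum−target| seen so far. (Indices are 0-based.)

l=2, r=7, best |Δ|=27

l=0 r=7: 5+37=42 d=29 *, l++
l=1 r=7: 7+37=44 d=27 *, l++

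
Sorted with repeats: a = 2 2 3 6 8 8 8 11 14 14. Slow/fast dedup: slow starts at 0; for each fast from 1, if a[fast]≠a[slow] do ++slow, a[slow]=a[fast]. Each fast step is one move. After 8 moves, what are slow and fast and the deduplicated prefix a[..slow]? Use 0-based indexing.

(s=0,f=1) a[fast]=2=a[slow] dup → fast++
(s=0,f=2) a[fast]=3≠a[slow]=2 write a[1]=3 → slow++,fast++
(s=1,f=3) a[fast]=6≠a[slow]=3 write a[2]=6 → slow++,fast++
(s=2,f=4) a[fast]=8≠a[slow]=6 write a[3]=8 → slow++,fast++
(s=3,f=5) a[fast]=8=a[slow] dup → fast++
(s=3,f=6) a[fast]=8=a[slow] dup → fast++
(s=3,f=7) a[fast]=11≠a[slow]=8 write a[4]=11 → slow++,fast++
(s=4,f=8) a[fast]=14≠a[slow]=11 write a[5]=14 → slow++,fast++

slow=5, fast=9, prefix=[2, 3, 6, 8, 11, 14]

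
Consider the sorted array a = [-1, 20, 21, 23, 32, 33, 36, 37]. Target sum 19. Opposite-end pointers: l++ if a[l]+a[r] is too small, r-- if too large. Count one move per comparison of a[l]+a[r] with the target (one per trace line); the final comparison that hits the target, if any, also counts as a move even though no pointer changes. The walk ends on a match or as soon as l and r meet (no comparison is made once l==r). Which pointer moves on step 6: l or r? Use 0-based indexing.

l=0 r=7: -1+37=36 >19, r--
l=0 r=6: -1+36=35 >19, r--
l=0 r=5: -1+33=32 >19, r--
l=0 r=4: -1+32=31 >19, r--
l=0 r=3: -1+23=22 >19, r--
l=0 r=2: -1+21=20 >19, r--

r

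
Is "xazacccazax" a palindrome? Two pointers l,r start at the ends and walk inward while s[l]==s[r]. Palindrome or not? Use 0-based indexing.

l=0 r=10: 'x'=='x', l++,r--
l=1 r=9: 'a'=='a', l++,r--
l=2 r=8: 'z'=='z', l++,r--
l=3 r=7: 'a'=='a', l++,r--
l=4 r=6: 'c'=='c', l++,r--

palindrome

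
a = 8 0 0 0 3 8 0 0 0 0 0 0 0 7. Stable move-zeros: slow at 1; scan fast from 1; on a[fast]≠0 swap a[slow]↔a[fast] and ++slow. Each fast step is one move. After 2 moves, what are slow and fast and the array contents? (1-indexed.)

slow=1 fast=1: a[fast]=8≠0 swap→a[1]=8, slow++,fast++
slow=2 fast=2: a[fast]=0, fast++

slow=2, fast=3, a=[8, 0, 0, 0, 3, 8, 0, 0, 0, 0, 0, 0, 0, 7]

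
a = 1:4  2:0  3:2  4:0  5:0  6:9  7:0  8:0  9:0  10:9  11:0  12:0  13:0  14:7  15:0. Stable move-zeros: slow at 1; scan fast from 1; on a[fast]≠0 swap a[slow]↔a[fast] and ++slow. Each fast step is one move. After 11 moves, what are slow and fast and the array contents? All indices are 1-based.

(s=1,f=1) a[fast]=4≠0 swap→a[1]=4 → slow++,fast++
(s=2,f=2) a[fast]=0 → fast++
(s=2,f=3) a[fast]=2≠0 swap→a[2]=2 → slow++,fast++
(s=3,f=4) a[fast]=0 → fast++
(s=3,f=5) a[fast]=0 → fast++
(s=3,f=6) a[fast]=9≠0 swap→a[3]=9 → slow++,fast++
(s=4,f=7) a[fast]=0 → fast++
(s=4,f=8) a[fast]=0 → fast++
(s=4,f=9) a[fast]=0 → fast++
(s=4,f=10) a[fast]=9≠0 swap→a[4]=9 → slow++,fast++
(s=5,f=11) a[fast]=0 → fast++

slow=5, fast=12, a=[4, 2, 9, 9, 0, 0, 0, 0, 0, 0, 0, 0, 0, 7, 0]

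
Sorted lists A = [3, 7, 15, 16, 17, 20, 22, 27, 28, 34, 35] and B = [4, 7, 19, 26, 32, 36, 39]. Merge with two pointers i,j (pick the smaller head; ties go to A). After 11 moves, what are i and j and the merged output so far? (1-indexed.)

[i=1,j=1] A[i]=3<=B[j]=4 take 3 → i++
[i=2,j=1] A[i]=7>B[j]=4 take 4 → j++
[i=2,j=2] A[i]=7<=B[j]=7 take 7 → i++
[i=3,j=2] A[i]=15>B[j]=7 take 7 → j++
[i=3,j=3] A[i]=15<=B[j]=19 take 15 → i++
[i=4,j=3] A[i]=16<=B[j]=19 take 16 → i++
[i=5,j=3] A[i]=17<=B[j]=19 take 17 → i++
[i=6,j=3] A[i]=20>B[j]=19 take 19 → j++
[i=6,j=4] A[i]=20<=B[j]=26 take 20 → i++
[i=7,j=4] A[i]=22<=B[j]=26 take 22 → i++
[i=8,j=4] A[i]=27>B[j]=26 take 26 → j++

i=8, j=5, merged so far=[3, 4, 7, 7, 15, 16, 17, 19, 20, 22, 26]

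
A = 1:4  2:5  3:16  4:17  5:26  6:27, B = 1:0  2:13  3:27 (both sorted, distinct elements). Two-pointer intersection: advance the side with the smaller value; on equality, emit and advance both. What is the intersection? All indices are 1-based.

i=1 j=1: 4>0, j++
i=1 j=2: 4<13, i++
i=2 j=2: 5<13, i++
i=3 j=2: 16>13, j++
i=3 j=3: 16<27, i++
i=4 j=3: 17<27, i++
i=5 j=3: 26<27, i++
i=6 j=3: 27==27 emit, i++,j++

intersection = [27]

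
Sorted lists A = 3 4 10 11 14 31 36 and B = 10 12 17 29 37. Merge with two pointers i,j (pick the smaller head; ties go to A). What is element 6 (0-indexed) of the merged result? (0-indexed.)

[i=0,j=0] A[i]=3<=B[j]=10 take 3 → i++
[i=1,j=0] A[i]=4<=B[j]=10 take 4 → i++
[i=2,j=0] A[i]=10<=B[j]=10 take 10 → i++
[i=3,j=0] A[i]=11>B[j]=10 take 10 → j++
[i=3,j=1] A[i]=11<=B[j]=12 take 11 → i++
[i=4,j=1] A[i]=14>B[j]=12 take 12 → j++
[i=4,j=2] A[i]=14<=B[j]=17 take 14 → i++
[i=5,j=2] A[i]=31>B[j]=17 take 17 → j++
[i=5,j=3] A[i]=31>B[j]=29 take 29 → j++
[i=5,j=4] A[i]=31<=B[j]=37 take 31 → i++
[i=6,j=4] A[i]=36<=B[j]=37 take 36 → i++
[i=7,j=4] A done, take B[j]=37 → j++

merged[6] = 14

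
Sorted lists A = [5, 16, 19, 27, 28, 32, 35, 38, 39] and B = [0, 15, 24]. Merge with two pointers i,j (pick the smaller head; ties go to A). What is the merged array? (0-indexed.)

i=0 j=0: A[i]=5>B[j]=0 take 0, j++
i=0 j=1: A[i]=5<=B[j]=15 take 5, i++
i=1 j=1: A[i]=16>B[j]=15 take 15, j++
i=1 j=2: A[i]=16<=B[j]=24 take 16, i++
i=2 j=2: A[i]=19<=B[j]=24 take 19, i++
i=3 j=2: A[i]=27>B[j]=24 take 24, j++
i=3 j=3: B done, take A[i]=27, i++
i=4 j=3: B done, take A[i]=28, i++
i=5 j=3: B done, take A[i]=32, i++
i=6 j=3: B done, take A[i]=35, i++
i=7 j=3: B done, take A[i]=38, i++
i=8 j=3: B done, take A[i]=39, i++

[0, 5, 15, 16, 19, 24, 27, 28, 32, 35, 38, 39]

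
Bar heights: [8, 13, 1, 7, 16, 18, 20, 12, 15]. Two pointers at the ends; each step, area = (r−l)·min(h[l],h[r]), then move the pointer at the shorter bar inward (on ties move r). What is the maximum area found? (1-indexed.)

max area = 91

[1,9] min(8,15)*8=64 best=64 * → l++
[2,9] min(13,15)*7=91 best=91 * → l++
[3,9] min(1,15)*6=6 best=91 → l++
[4,9] min(7,15)*5=35 best=91 → l++
[5,9] min(16,15)*4=60 best=91 → r--
[5,8] min(16,12)*3=36 best=91 → r--
[5,7] min(16,20)*2=32 best=91 → l++
[6,7] min(18,20)*1=18 best=91 → l++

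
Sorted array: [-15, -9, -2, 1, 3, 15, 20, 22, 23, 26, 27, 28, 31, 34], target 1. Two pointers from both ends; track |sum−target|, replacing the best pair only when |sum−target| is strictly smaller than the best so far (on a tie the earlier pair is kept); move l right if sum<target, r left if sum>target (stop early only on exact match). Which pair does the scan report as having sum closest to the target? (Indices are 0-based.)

l=0 r=13: -15+34=19 d=18 *, r--
l=0 r=12: -15+31=16 d=15 *, r--
l=0 r=11: -15+28=13 d=12 *, r--
l=0 r=10: -15+27=12 d=11 *, r--
l=0 r=9: -15+26=11 d=10 *, r--
l=0 r=8: -15+23=8 d=7 *, r--
l=0 r=7: -15+22=7 d=6 *, r--
l=0 r=6: -15+20=5 d=4 *, r--
l=0 r=5: -15+15=0 d=1 *, l++
l=1 r=5: -9+15=6 d=5, r--
l=1 r=4: -9+3=-6 d=7, l++
l=2 r=4: -2+3=1 d=0 *, stop

pair (-2, 3) with sum 1 (|Δ|=0)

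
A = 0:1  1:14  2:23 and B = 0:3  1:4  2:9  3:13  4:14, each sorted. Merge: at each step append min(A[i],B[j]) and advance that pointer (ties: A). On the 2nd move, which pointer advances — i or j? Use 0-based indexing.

i=0 j=0: A[i]=1<=B[j]=3 take 1, i++
i=1 j=0: A[i]=14>B[j]=3 take 3, j++

j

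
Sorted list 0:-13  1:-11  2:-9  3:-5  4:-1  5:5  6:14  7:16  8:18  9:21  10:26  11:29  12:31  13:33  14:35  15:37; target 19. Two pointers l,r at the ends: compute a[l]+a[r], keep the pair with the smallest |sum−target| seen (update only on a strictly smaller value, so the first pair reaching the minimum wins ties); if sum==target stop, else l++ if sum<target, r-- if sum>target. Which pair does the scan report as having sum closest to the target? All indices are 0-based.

pair (5, 14) with sum 19 (|Δ|=0)

l=0 r=15: -13+37=24 d=5 *, r--
l=0 r=14: -13+35=22 d=3 *, r--
l=0 r=13: -13+33=20 d=1 *, r--
l=0 r=12: -13+31=18 d=1, l++
l=1 r=12: -11+31=20 d=1, r--
l=1 r=11: -11+29=18 d=1, l++
l=2 r=11: -9+29=20 d=1, r--
l=2 r=10: -9+26=17 d=2, l++
l=3 r=10: -5+26=21 d=2, r--
l=3 r=9: -5+21=16 d=3, l++
l=4 r=9: -1+21=20 d=1, r--
l=4 r=8: -1+18=17 d=2, l++
l=5 r=8: 5+18=23 d=4, r--
l=5 r=7: 5+16=21 d=2, r--
l=5 r=6: 5+14=19 d=0 *, stop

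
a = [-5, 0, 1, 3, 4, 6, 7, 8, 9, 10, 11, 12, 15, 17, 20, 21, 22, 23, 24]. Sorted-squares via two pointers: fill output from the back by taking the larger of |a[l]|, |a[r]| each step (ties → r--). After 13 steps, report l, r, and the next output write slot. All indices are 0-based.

l=0 r=18: |-5|<=|24| out[18]=576, r--
l=0 r=17: |-5|<=|23| out[17]=529, r--
l=0 r=16: |-5|<=|22| out[16]=484, r--
l=0 r=15: |-5|<=|21| out[15]=441, r--
l=0 r=14: |-5|<=|20| out[14]=400, r--
l=0 r=13: |-5|<=|17| out[13]=289, r--
l=0 r=12: |-5|<=|15| out[12]=225, r--
l=0 r=11: |-5|<=|12| out[11]=144, r--
l=0 r=10: |-5|<=|11| out[10]=121, r--
l=0 r=9: |-5|<=|10| out[9]=100, r--
l=0 r=8: |-5|<=|9| out[8]=81, r--
l=0 r=7: |-5|<=|8| out[7]=64, r--
l=0 r=6: |-5|<=|7| out[6]=49, r--

l=0, r=5, next write slot=5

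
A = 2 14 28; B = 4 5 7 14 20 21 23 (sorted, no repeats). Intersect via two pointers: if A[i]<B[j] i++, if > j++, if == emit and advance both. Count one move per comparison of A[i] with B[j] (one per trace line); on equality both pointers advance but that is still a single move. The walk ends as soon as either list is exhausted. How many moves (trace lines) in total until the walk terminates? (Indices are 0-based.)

8 moves

[i=0,j=0] 2<4 → i++
[i=1,j=0] 14>4 → j++
[i=1,j=1] 14>5 → j++
[i=1,j=2] 14>7 → j++
[i=1,j=3] 14==14 emit → i++,j++
[i=2,j=4] 28>20 → j++
[i=2,j=5] 28>21 → j++
[i=2,j=6] 28>23 → j++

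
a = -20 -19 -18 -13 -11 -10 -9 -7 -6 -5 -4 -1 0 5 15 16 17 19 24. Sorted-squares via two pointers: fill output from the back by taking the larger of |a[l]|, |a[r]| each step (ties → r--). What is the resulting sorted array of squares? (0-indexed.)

[0, 1, 16, 25, 25, 36, 49, 81, 100, 121, 169, 225, 256, 289, 324, 361, 361, 400, 576]

l=0 r=18: |-20|<=|24| out[18]=576, r--
l=0 r=17: |-20|>|19| out[17]=400, l++
l=1 r=17: |-19|<=|19| out[16]=361, r--
l=1 r=16: |-19|>|17| out[15]=361, l++
l=2 r=16: |-18|>|17| out[14]=324, l++
l=3 r=16: |-13|<=|17| out[13]=289, r--
l=3 r=15: |-13|<=|16| out[12]=256, r--
l=3 r=14: |-13|<=|15| out[11]=225, r--
l=3 r=13: |-13|>|5| out[10]=169, l++
l=4 r=13: |-11|>|5| out[9]=121, l++
l=5 r=13: |-10|>|5| out[8]=100, l++
l=6 r=13: |-9|>|5| out[7]=81, l++
l=7 r=13: |-7|>|5| out[6]=49, l++
l=8 r=13: |-6|>|5| out[5]=36, l++
l=9 r=13: |-5|<=|5| out[4]=25, r--
l=9 r=12: |-5|>|0| out[3]=25, l++
l=10 r=12: |-4|>|0| out[2]=16, l++
l=11 r=12: |-1|>|0| out[1]=1, l++
l=12 r=12: |0|<=|0| out[0]=0, r--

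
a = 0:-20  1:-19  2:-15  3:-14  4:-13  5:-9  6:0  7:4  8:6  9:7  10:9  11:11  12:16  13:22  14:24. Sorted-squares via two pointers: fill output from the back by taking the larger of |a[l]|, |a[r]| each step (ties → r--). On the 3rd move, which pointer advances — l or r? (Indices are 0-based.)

l

l=0 r=14: |-20|<=|24| out[14]=576, r--
l=0 r=13: |-20|<=|22| out[13]=484, r--
l=0 r=12: |-20|>|16| out[12]=400, l++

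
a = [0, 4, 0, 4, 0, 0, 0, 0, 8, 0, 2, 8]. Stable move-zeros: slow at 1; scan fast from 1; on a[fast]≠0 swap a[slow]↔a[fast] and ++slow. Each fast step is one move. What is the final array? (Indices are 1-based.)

[4, 4, 8, 2, 8, 0, 0, 0, 0, 0, 0, 0]

(s=1,f=1) a[fast]=0 → fast++
(s=1,f=2) a[fast]=4≠0 swap→a[1]=4 → slow++,fast++
(s=2,f=3) a[fast]=0 → fast++
(s=2,f=4) a[fast]=4≠0 swap→a[2]=4 → slow++,fast++
(s=3,f=5) a[fast]=0 → fast++
(s=3,f=6) a[fast]=0 → fast++
(s=3,f=7) a[fast]=0 → fast++
(s=3,f=8) a[fast]=0 → fast++
(s=3,f=9) a[fast]=8≠0 swap→a[3]=8 → slow++,fast++
(s=4,f=10) a[fast]=0 → fast++
(s=4,f=11) a[fast]=2≠0 swap→a[4]=2 → slow++,fast++
(s=5,f=12) a[fast]=8≠0 swap→a[5]=8 → slow++,fast++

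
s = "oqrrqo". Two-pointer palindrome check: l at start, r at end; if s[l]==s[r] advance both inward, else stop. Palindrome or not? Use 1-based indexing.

l=1 r=6: 'o'=='o', l++,r--
l=2 r=5: 'q'=='q', l++,r--
l=3 r=4: 'r'=='r', l++,r--

palindrome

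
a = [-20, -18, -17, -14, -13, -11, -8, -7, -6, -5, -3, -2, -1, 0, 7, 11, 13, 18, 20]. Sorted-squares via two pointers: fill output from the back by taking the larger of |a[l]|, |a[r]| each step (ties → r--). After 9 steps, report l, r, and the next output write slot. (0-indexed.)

l=5, r=14, next write slot=9

[0,18] |-20|<=|20| out[18]=400 → r--
[0,17] |-20|>|18| out[17]=400 → l++
[1,17] |-18|<=|18| out[16]=324 → r--
[1,16] |-18|>|13| out[15]=324 → l++
[2,16] |-17|>|13| out[14]=289 → l++
[3,16] |-14|>|13| out[13]=196 → l++
[4,16] |-13|<=|13| out[12]=169 → r--
[4,15] |-13|>|11| out[11]=169 → l++
[5,15] |-11|<=|11| out[10]=121 → r--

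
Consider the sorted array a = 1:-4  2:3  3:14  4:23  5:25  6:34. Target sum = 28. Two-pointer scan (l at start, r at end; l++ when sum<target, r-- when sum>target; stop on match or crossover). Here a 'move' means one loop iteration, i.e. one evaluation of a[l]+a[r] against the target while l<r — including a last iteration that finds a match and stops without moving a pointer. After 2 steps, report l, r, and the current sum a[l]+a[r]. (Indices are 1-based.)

l=2, r=5, sum=28

l=1 r=6: -4+34=30 >28, r--
l=1 r=5: -4+25=21 <28, l++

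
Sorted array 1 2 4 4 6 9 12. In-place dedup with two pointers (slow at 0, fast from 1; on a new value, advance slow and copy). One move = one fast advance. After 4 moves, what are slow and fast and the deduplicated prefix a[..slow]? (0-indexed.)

(s=0,f=1) a[fast]=2≠a[slow]=1 write a[1]=2 → slow++,fast++
(s=1,f=2) a[fast]=4≠a[slow]=2 write a[2]=4 → slow++,fast++
(s=2,f=3) a[fast]=4=a[slow] dup → fast++
(s=2,f=4) a[fast]=6≠a[slow]=4 write a[3]=6 → slow++,fast++

slow=3, fast=5, prefix=[1, 2, 4, 6]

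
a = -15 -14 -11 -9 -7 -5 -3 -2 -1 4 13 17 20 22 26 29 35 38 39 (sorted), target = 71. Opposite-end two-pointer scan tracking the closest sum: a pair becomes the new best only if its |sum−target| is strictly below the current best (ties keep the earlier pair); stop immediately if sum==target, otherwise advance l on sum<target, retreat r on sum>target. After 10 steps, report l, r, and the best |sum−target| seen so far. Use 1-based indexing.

l=11, r=19, best |Δ|=28

[1,19] -15+39=24 d=47 * → l++
[2,19] -14+39=25 d=46 * → l++
[3,19] -11+39=28 d=43 * → l++
[4,19] -9+39=30 d=41 * → l++
[5,19] -7+39=32 d=39 * → l++
[6,19] -5+39=34 d=37 * → l++
[7,19] -3+39=36 d=35 * → l++
[8,19] -2+39=37 d=34 * → l++
[9,19] -1+39=38 d=33 * → l++
[10,19] 4+39=43 d=28 * → l++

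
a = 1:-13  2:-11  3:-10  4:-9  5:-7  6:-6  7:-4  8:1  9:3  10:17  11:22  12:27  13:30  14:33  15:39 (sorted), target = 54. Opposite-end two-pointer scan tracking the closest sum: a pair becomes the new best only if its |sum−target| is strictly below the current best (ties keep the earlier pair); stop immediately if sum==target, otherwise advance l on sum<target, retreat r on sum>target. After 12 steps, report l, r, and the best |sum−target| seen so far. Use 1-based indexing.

l=1 r=15: -13+39=26 d=28 *, l++
l=2 r=15: -11+39=28 d=26 *, l++
l=3 r=15: -10+39=29 d=25 *, l++
l=4 r=15: -9+39=30 d=24 *, l++
l=5 r=15: -7+39=32 d=22 *, l++
l=6 r=15: -6+39=33 d=21 *, l++
l=7 r=15: -4+39=35 d=19 *, l++
l=8 r=15: 1+39=40 d=14 *, l++
l=9 r=15: 3+39=42 d=12 *, l++
l=10 r=15: 17+39=56 d=2 *, r--
l=10 r=14: 17+33=50 d=4, l++
l=11 r=14: 22+33=55 d=1 *, r--

l=11, r=13, best |Δ|=1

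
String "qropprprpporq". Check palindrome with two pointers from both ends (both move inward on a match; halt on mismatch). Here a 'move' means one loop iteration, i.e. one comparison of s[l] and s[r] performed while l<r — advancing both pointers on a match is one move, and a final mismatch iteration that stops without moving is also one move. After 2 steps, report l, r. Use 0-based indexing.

l=2, r=10

l=0 r=12: 'q'=='q', l++,r--
l=1 r=11: 'r'=='r', l++,r--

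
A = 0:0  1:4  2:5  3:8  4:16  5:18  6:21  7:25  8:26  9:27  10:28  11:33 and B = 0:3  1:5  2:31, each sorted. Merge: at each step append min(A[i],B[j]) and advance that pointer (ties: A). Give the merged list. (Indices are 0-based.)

[0, 3, 4, 5, 5, 8, 16, 18, 21, 25, 26, 27, 28, 31, 33]

[i=0,j=0] A[i]=0<=B[j]=3 take 0 → i++
[i=1,j=0] A[i]=4>B[j]=3 take 3 → j++
[i=1,j=1] A[i]=4<=B[j]=5 take 4 → i++
[i=2,j=1] A[i]=5<=B[j]=5 take 5 → i++
[i=3,j=1] A[i]=8>B[j]=5 take 5 → j++
[i=3,j=2] A[i]=8<=B[j]=31 take 8 → i++
[i=4,j=2] A[i]=16<=B[j]=31 take 16 → i++
[i=5,j=2] A[i]=18<=B[j]=31 take 18 → i++
[i=6,j=2] A[i]=21<=B[j]=31 take 21 → i++
[i=7,j=2] A[i]=25<=B[j]=31 take 25 → i++
[i=8,j=2] A[i]=26<=B[j]=31 take 26 → i++
[i=9,j=2] A[i]=27<=B[j]=31 take 27 → i++
[i=10,j=2] A[i]=28<=B[j]=31 take 28 → i++
[i=11,j=2] A[i]=33>B[j]=31 take 31 → j++
[i=11,j=3] B done, take A[i]=33 → i++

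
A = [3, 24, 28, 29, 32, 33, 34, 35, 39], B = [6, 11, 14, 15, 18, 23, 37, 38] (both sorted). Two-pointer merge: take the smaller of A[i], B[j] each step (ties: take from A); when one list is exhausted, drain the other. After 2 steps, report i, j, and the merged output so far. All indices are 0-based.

i=1, j=1, merged so far=[3, 6]

[i=0,j=0] A[i]=3<=B[j]=6 take 3 → i++
[i=1,j=0] A[i]=24>B[j]=6 take 6 → j++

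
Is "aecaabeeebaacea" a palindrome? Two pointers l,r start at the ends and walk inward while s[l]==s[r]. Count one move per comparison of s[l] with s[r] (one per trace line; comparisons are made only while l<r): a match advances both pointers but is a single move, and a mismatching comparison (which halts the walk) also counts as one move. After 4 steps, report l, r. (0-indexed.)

l=4, r=10

l=0 r=14: 'a'=='a', l++,r--
l=1 r=13: 'e'=='e', l++,r--
l=2 r=12: 'c'=='c', l++,r--
l=3 r=11: 'a'=='a', l++,r--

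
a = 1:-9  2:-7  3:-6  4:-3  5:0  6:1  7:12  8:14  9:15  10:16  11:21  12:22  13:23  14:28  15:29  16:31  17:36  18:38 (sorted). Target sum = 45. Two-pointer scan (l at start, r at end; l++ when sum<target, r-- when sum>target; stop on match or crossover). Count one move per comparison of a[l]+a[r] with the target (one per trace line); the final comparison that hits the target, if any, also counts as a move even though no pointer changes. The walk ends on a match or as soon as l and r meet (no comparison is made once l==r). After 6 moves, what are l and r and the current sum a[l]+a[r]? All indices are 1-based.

l=7, r=18, sum=50

l=1 r=18: -9+38=29 <45, l++
l=2 r=18: -7+38=31 <45, l++
l=3 r=18: -6+38=32 <45, l++
l=4 r=18: -3+38=35 <45, l++
l=5 r=18: 0+38=38 <45, l++
l=6 r=18: 1+38=39 <45, l++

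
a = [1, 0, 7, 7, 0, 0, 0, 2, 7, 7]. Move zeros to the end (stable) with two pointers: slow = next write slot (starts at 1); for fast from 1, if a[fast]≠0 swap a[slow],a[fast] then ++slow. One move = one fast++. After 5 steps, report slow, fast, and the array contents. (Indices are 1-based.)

slow=4, fast=6, a=[1, 7, 7, 0, 0, 0, 0, 2, 7, 7]

slow=1 fast=1: a[fast]=1≠0 swap→a[1]=1, slow++,fast++
slow=2 fast=2: a[fast]=0, fast++
slow=2 fast=3: a[fast]=7≠0 swap→a[2]=7, slow++,fast++
slow=3 fast=4: a[fast]=7≠0 swap→a[3]=7, slow++,fast++
slow=4 fast=5: a[fast]=0, fast++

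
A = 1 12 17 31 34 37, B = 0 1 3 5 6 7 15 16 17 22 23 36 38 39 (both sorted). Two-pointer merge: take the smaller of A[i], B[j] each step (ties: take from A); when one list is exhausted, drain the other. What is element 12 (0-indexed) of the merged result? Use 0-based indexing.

[i=0,j=0] A[i]=1>B[j]=0 take 0 → j++
[i=0,j=1] A[i]=1<=B[j]=1 take 1 → i++
[i=1,j=1] A[i]=12>B[j]=1 take 1 → j++
[i=1,j=2] A[i]=12>B[j]=3 take 3 → j++
[i=1,j=3] A[i]=12>B[j]=5 take 5 → j++
[i=1,j=4] A[i]=12>B[j]=6 take 6 → j++
[i=1,j=5] A[i]=12>B[j]=7 take 7 → j++
[i=1,j=6] A[i]=12<=B[j]=15 take 12 → i++
[i=2,j=6] A[i]=17>B[j]=15 take 15 → j++
[i=2,j=7] A[i]=17>B[j]=16 take 16 → j++
[i=2,j=8] A[i]=17<=B[j]=17 take 17 → i++
[i=3,j=8] A[i]=31>B[j]=17 take 17 → j++
[i=3,j=9] A[i]=31>B[j]=22 take 22 → j++
[i=3,j=10] A[i]=31>B[j]=23 take 23 → j++
[i=3,j=11] A[i]=31<=B[j]=36 take 31 → i++
[i=4,j=11] A[i]=34<=B[j]=36 take 34 → i++
[i=5,j=11] A[i]=37>B[j]=36 take 36 → j++
[i=5,j=12] A[i]=37<=B[j]=38 take 37 → i++
[i=6,j=12] A done, take B[j]=38 → j++
[i=6,j=13] A done, take B[j]=39 → j++

merged[12] = 22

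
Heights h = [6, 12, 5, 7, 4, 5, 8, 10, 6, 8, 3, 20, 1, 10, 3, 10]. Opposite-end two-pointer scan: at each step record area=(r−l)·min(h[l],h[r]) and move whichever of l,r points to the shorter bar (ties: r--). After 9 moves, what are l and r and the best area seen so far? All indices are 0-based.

l=0 r=15: min(6,10)*15=90 best=90 *, l++
l=1 r=15: min(12,10)*14=140 best=140 *, r--
l=1 r=14: min(12,3)*13=39 best=140, r--
l=1 r=13: min(12,10)*12=120 best=140, r--
l=1 r=12: min(12,1)*11=11 best=140, r--
l=1 r=11: min(12,20)*10=120 best=140, l++
l=2 r=11: min(5,20)*9=45 best=140, l++
l=3 r=11: min(7,20)*8=56 best=140, l++
l=4 r=11: min(4,20)*7=28 best=140, l++

l=5, r=11, best area=140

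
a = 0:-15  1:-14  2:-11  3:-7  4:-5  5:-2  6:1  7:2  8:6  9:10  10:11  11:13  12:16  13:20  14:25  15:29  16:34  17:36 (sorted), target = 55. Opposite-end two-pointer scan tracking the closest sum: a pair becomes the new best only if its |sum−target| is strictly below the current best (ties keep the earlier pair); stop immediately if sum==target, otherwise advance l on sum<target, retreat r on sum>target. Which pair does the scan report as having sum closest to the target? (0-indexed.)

[0,17] -15+36=21 d=34 * → l++
[1,17] -14+36=22 d=33 * → l++
[2,17] -11+36=25 d=30 * → l++
[3,17] -7+36=29 d=26 * → l++
[4,17] -5+36=31 d=24 * → l++
[5,17] -2+36=34 d=21 * → l++
[6,17] 1+36=37 d=18 * → l++
[7,17] 2+36=38 d=17 * → l++
[8,17] 6+36=42 d=13 * → l++
[9,17] 10+36=46 d=9 * → l++
[10,17] 11+36=47 d=8 * → l++
[11,17] 13+36=49 d=6 * → l++
[12,17] 16+36=52 d=3 * → l++
[13,17] 20+36=56 d=1 * → r--
[13,16] 20+34=54 d=1 → l++
[14,16] 25+34=59 d=4 → r--
[14,15] 25+29=54 d=1 → l++

pair (20, 36) with sum 56 (|Δ|=1)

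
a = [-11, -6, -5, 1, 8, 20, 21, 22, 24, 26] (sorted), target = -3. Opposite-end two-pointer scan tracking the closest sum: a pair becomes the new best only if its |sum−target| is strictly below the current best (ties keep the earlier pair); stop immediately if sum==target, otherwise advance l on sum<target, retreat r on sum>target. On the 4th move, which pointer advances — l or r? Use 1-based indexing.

l=1 r=10: -11+26=15 d=18 *, r--
l=1 r=9: -11+24=13 d=16 *, r--
l=1 r=8: -11+22=11 d=14 *, r--
l=1 r=7: -11+21=10 d=13 *, r--

r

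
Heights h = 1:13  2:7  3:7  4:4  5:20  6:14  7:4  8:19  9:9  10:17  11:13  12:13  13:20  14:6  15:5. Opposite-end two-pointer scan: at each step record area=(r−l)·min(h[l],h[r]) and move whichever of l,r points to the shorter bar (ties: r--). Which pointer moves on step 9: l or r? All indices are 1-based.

l=1 r=15: min(13,5)*14=70 best=70 *, r--
l=1 r=14: min(13,6)*13=78 best=78 *, r--
l=1 r=13: min(13,20)*12=156 best=156 *, l++
l=2 r=13: min(7,20)*11=77 best=156, l++
l=3 r=13: min(7,20)*10=70 best=156, l++
l=4 r=13: min(4,20)*9=36 best=156, l++
l=5 r=13: min(20,20)*8=160 best=160 *, r--
l=5 r=12: min(20,13)*7=91 best=160, r--
l=5 r=11: min(20,13)*6=78 best=160, r--

r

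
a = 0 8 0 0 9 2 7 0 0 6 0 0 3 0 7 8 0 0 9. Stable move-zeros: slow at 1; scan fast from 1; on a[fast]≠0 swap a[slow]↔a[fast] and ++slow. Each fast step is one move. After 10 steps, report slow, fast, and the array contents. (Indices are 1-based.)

(s=1,f=1) a[fast]=0 → fast++
(s=1,f=2) a[fast]=8≠0 swap→a[1]=8 → slow++,fast++
(s=2,f=3) a[fast]=0 → fast++
(s=2,f=4) a[fast]=0 → fast++
(s=2,f=5) a[fast]=9≠0 swap→a[2]=9 → slow++,fast++
(s=3,f=6) a[fast]=2≠0 swap→a[3]=2 → slow++,fast++
(s=4,f=7) a[fast]=7≠0 swap→a[4]=7 → slow++,fast++
(s=5,f=8) a[fast]=0 → fast++
(s=5,f=9) a[fast]=0 → fast++
(s=5,f=10) a[fast]=6≠0 swap→a[5]=6 → slow++,fast++

slow=6, fast=11, a=[8, 9, 2, 7, 6, 0, 0, 0, 0, 0, 0, 0, 3, 0, 7, 8, 0, 0, 9]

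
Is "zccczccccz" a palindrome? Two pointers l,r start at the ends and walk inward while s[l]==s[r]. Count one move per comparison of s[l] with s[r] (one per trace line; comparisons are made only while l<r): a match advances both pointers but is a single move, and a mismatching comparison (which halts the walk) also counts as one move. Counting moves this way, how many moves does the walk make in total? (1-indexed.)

5 moves

[1,10] 'z'=='z' → l++,r--
[2,9] 'c'=='c' → l++,r--
[3,8] 'c'=='c' → l++,r--
[4,7] 'c'=='c' → l++,r--
[5,6] 'z'!='c' → stop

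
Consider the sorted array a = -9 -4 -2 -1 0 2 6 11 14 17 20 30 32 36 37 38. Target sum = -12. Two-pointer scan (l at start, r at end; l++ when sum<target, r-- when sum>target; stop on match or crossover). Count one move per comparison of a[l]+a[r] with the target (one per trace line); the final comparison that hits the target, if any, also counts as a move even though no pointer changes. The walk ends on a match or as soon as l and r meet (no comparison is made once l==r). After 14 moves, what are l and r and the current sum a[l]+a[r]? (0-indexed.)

[0,15] -9+38=29 >-12 → r--
[0,14] -9+37=28 >-12 → r--
[0,13] -9+36=27 >-12 → r--
[0,12] -9+32=23 >-12 → r--
[0,11] -9+30=21 >-12 → r--
[0,10] -9+20=11 >-12 → r--
[0,9] -9+17=8 >-12 → r--
[0,8] -9+14=5 >-12 → r--
[0,7] -9+11=2 >-12 → r--
[0,6] -9+6=-3 >-12 → r--
[0,5] -9+2=-7 >-12 → r--
[0,4] -9+0=-9 >-12 → r--
[0,3] -9+-1=-10 >-12 → r--
[0,2] -9+-2=-11 >-12 → r--

l=0, r=1, sum=-13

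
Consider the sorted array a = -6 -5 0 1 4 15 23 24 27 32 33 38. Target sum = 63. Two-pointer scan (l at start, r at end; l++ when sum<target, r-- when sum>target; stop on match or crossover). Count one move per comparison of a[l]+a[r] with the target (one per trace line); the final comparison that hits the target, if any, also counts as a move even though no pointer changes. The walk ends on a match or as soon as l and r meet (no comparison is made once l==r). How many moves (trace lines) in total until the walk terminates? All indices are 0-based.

11 moves

l=0 r=11: -6+38=32 <63, l++
l=1 r=11: -5+38=33 <63, l++
l=2 r=11: 0+38=38 <63, l++
l=3 r=11: 1+38=39 <63, l++
l=4 r=11: 4+38=42 <63, l++
l=5 r=11: 15+38=53 <63, l++
l=6 r=11: 23+38=61 <63, l++
l=7 r=11: 24+38=62 <63, l++
l=8 r=11: 27+38=65 >63, r--
l=8 r=10: 27+33=60 <63, l++
l=9 r=10: 32+33=65 >63, r--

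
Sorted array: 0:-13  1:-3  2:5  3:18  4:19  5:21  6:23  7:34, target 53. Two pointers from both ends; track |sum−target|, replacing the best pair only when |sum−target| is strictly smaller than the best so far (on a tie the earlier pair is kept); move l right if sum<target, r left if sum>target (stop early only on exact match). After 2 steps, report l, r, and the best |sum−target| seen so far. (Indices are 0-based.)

l=0 r=7: -13+34=21 d=32 *, l++
l=1 r=7: -3+34=31 d=22 *, l++

l=2, r=7, best |Δ|=22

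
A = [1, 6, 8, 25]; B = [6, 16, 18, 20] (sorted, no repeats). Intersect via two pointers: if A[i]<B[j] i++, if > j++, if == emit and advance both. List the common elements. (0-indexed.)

intersection = [6]

[i=0,j=0] 1<6 → i++
[i=1,j=0] 6==6 emit → i++,j++
[i=2,j=1] 8<16 → i++
[i=3,j=1] 25>16 → j++
[i=3,j=2] 25>18 → j++
[i=3,j=3] 25>20 → j++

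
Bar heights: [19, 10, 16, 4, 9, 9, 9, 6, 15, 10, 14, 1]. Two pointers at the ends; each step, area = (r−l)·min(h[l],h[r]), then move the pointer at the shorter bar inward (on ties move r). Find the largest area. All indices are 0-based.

max area = 140

l=0 r=11: min(19,1)*11=11 best=11 *, r--
l=0 r=10: min(19,14)*10=140 best=140 *, r--
l=0 r=9: min(19,10)*9=90 best=140, r--
l=0 r=8: min(19,15)*8=120 best=140, r--
l=0 r=7: min(19,6)*7=42 best=140, r--
l=0 r=6: min(19,9)*6=54 best=140, r--
l=0 r=5: min(19,9)*5=45 best=140, r--
l=0 r=4: min(19,9)*4=36 best=140, r--
l=0 r=3: min(19,4)*3=12 best=140, r--
l=0 r=2: min(19,16)*2=32 best=140, r--
l=0 r=1: min(19,10)*1=10 best=140, r--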